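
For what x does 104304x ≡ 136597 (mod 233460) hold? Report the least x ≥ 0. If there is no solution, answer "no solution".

gcd(104304, 233460):
233460 = 2·104304 + 24852
104304 = 4·24852 + 4896
24852 = 5·4896 + 372
4896 = 13·372 + 60
372 = 6·60 + 12
60 = 5·12 + 0
gcd = 12, but 12 ∤ 136597, so the congruence has no solution.

no solution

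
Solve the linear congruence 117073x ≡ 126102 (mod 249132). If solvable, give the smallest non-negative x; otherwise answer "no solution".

First find gcd(117073, 249132):
249132 = 2*117073 + 14986
117073 = 7*14986 + 12171
14986 = 1*12171 + 2815
12171 = 4*2815 + 911
2815 = 3*911 + 82
911 = 11*82 + 9
82 = 9*9 + 1
9 = 9*1 + 0
gcd = 1, so a unique solution mod 249132 exists.
Back-substitute for the Bézout coefficients:
1 = 82 − 9·9
1 = −9·911 + 100·82
1 = 100·2815 − 309·911
1 = −309·12171 + 1336·2815
1 = 1336·14986 − 1645·12171
1 = −1645·117073 + 12851·14986
1 = 12851·249132 − 27347·117073
So 117073·(-27347) ≡ 1 (mod 249132), giving 117073⁻¹ ≡ 221785.
x ≡ 117073⁻¹·126102 ≡ 221785·126102 ≡ 222882 (mod 249132).

222882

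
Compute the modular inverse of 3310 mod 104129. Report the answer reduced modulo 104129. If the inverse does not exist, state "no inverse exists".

Run Euclid on (104129, 3310):
104129 = 31·3310 + 1519
3310 = 2·1519 + 272
1519 = 5·272 + 159
272 = 1·159 + 113
159 = 1·113 + 46
113 = 2·46 + 21
46 = 2·21 + 4
21 = 5·4 + 1
4 = 4·1 + 0
gcd = 1, so the inverse exists. Back-substitute:
1 = 21 − 5·4
1 = −5·46 + 11·21
1 = 11·113 − 27·46
1 = −27·159 + 38·113
1 = 38·272 − 65·159
1 = −65·1519 + 363·272
1 = 363·3310 − 791·1519
1 = −791·104129 + 24884·3310
So 3310·24884 ≡ 1 (mod 104129).

24884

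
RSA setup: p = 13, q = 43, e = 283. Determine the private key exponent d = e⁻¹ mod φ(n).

φ(n) = (p−1)(q−1) = 12·42 = 504.
Need d with 283·d ≡ 1 (mod 504). Apply the extended Euclidean algorithm:
504 = 1×283 + 221
283 = 1×221 + 62
221 = 3×62 + 35
62 = 1×35 + 27
35 = 1×27 + 8
27 = 3×8 + 3
8 = 2×3 + 2
3 = 1×2 + 1
2 = 2×1 + 0
Back-substitute:
1 = 3 − 2
1 = −8 + 3·3
1 = 3·27 − 10·8
1 = −10·35 + 13·27
1 = 13·62 − 23·35
1 = −23·221 + 82·62
1 = 82·283 − 105·221
1 = −105·504 + 187·283
So 283·187 ≡ 1 (mod 504), hence d = 187.

187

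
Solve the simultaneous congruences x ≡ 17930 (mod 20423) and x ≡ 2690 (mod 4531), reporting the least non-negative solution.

28017863

Write x = 17930 + 20423·k. Then 20423·k ≡ 2690 − 17930 ≡ 2884 (mod 4531).
Need 20423⁻¹ mod 4531. Extended Euclid on (4531, 2299):
4531 = 1·2299 + 2232
2299 = 1·2232 + 67
2232 = 33·67 + 21
67 = 3·21 + 4
21 = 5·4 + 1
4 = 4·1 + 0
Back-substitute:
1 = 21 − 5·4
1 = −5·67 + 16·21
1 = 16·2232 − 533·67
1 = −533·2299 + 549·2232
1 = 549·4531 − 1082·2299
20423⁻¹ ≡ 3449 (mod 4531), so k ≡ 3449·2884 ≡ 1371 (mod 4531).
x = 17930 + 20423·1371 = 28017863.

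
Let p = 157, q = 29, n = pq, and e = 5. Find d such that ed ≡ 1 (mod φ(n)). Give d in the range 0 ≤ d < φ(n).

2621

φ(n) = (p−1)(q−1) = 156·28 = 4368.
Need d with 5·d ≡ 1 (mod 4368). Apply the extended Euclidean algorithm:
4368 = 873*5 + 3
5 = 1*3 + 2
3 = 1*2 + 1
2 = 2*1 + 0
Back-substitute:
1 = 3 − 2
1 = −5 + 2·3
1 = 2·4368 − 1747·5
So 5·(-1747) ≡ 1 (mod 4368), hence d ≡ -1747 ≡ 2621 (mod 4368).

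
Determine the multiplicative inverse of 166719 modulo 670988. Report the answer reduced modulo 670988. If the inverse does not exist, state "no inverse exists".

31167

gcd(670988, 166719) by repeated division:
670988 = 4×166719 + 4112
166719 = 40×4112 + 2239
4112 = 1×2239 + 1873
2239 = 1×1873 + 366
1873 = 5×366 + 43
366 = 8×43 + 22
43 = 1×22 + 21
22 = 1×21 + 1
21 = 21×1 + 0
The gcd is 1. Working backward:
1 = 22 − 21
1 = −43 + 2·22
1 = 2·366 − 17·43
1 = −17·1873 + 87·366
1 = 87·2239 − 104·1873
1 = −104·4112 + 191·2239
1 = 191·166719 − 7744·4112
1 = −7744·670988 + 31167·166719
So 166719·31167 ≡ 1 (mod 670988).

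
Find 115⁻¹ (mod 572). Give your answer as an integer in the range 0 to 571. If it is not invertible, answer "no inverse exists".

383

Apply the Euclidean algorithm to 572 and 115:
572 = 4×115 + 112
115 = 1×112 + 3
112 = 37×3 + 1
3 = 3×1 + 0
gcd = 1, so the inverse exists. Back-substitute:
1 = 112 − 37·3
1 = −37·115 + 38·112
1 = 38·572 − 189·115
Hence 115⁻¹ ≡ -189 ≡ 383 (mod 572).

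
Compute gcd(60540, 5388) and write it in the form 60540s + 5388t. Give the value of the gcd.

12

Euclidean algorithm:
60540 = 11·5388 + 1272
5388 = 4·1272 + 300
1272 = 4·300 + 72
300 = 4·72 + 12
72 = 6·12 + 0
gcd(60540, 5388) = 12.
Express as a combination:
12 = 300 − 4·72
12 = −4·1272 + 17·300
12 = 17·5388 − 72·1272
12 = −72·60540 + 809·5388
So 12 = (-72)·60540 + (809)·5388.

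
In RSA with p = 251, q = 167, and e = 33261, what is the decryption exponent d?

φ(n) = (p−1)(q−1) = 250·166 = 41500.
Need d with 33261·d ≡ 1 (mod 41500). Apply the extended Euclidean algorithm:
41500 = 1*33261 + 8239
33261 = 4*8239 + 305
8239 = 27*305 + 4
305 = 76*4 + 1
4 = 4*1 + 0
Back-substitute:
1 = 305 − 76·4
1 = −76·8239 + 2053·305
1 = 2053·33261 − 8288·8239
1 = −8288·41500 + 10341·33261
So 33261·10341 ≡ 1 (mod 41500), hence d = 10341.

10341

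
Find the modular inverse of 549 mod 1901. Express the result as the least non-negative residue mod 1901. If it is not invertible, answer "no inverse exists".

232

Run Euclid on (1901, 549):
1901 = 3·549 + 254
549 = 2·254 + 41
254 = 6·41 + 8
41 = 5·8 + 1
8 = 8·1 + 0
The gcd is 1. Working backward:
1 = 41 − 5·8
1 = −5·254 + 31·41
1 = 31·549 − 67·254
1 = −67·1901 + 232·549
So 549·232 ≡ 1 (mod 1901).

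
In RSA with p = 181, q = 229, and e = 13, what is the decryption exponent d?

3157

φ(n) = (p−1)(q−1) = 180·228 = 41040.
Need d with 13·d ≡ 1 (mod 41040). Apply the extended Euclidean algorithm:
41040 = 3156·13 + 12
13 = 1·12 + 1
12 = 12·1 + 0
Back-substitute:
1 = 13 − 12
1 = −41040 + 3157·13
So 13·3157 ≡ 1 (mod 41040), hence d = 3157.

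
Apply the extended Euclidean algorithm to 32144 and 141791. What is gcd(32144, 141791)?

1

Repeated division:
141791 = 4·32144 + 13215
32144 = 2·13215 + 5714
13215 = 2·5714 + 1787
5714 = 3·1787 + 353
1787 = 5·353 + 22
353 = 16·22 + 1
22 = 22·1 + 0
gcd(32144, 141791) = 1.
Working backward:
1 = 353 − 16·22
1 = −16·1787 + 81·353
1 = 81·5714 − 259·1787
1 = −259·13215 + 599·5714
1 = 599·32144 − 1457·13215
1 = −1457·141791 + 6427·32144
So 1 = (-1457)·141791 + (6427)·32144.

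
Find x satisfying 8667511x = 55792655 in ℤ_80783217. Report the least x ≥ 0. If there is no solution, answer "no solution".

First find gcd(8667511, 80783217):
80783217 = 9·8667511 + 2775618
8667511 = 3·2775618 + 340657
2775618 = 8·340657 + 50362
340657 = 6·50362 + 38485
50362 = 1·38485 + 11877
38485 = 3·11877 + 2854
11877 = 4·2854 + 461
2854 = 6·461 + 88
461 = 5·88 + 21
88 = 4·21 + 4
21 = 5·4 + 1
4 = 4·1 + 0
gcd = 1, so a unique solution mod 80783217 exists.
Back-substitute for the Bézout coefficients:
1 = 21 − 5·4
1 = −5·88 + 21·21
1 = 21·461 − 110·88
1 = −110·2854 + 681·461
1 = 681·11877 − 2834·2854
1 = −2834·38485 + 9183·11877
1 = 9183·50362 − 12017·38485
1 = −12017·340657 + 81285·50362
1 = 81285·2775618 − 662297·340657
1 = −662297·8667511 + 2068176·2775618
1 = 2068176·80783217 − 19275881·8667511
So 8667511·(-19275881) ≡ 1 (mod 80783217), giving 8667511⁻¹ ≡ 61507336.
x ≡ 8667511⁻¹·55792655 ≡ 61507336·55792655 ≡ 10054319 (mod 80783217).

10054319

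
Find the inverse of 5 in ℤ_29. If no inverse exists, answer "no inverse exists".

6

Apply the Euclidean algorithm to 29 and 5:
29 = 5*5 + 4
5 = 1*4 + 1
4 = 4*1 + 0
gcd = 1, so the inverse exists. Back-substitute:
1 = 5 − 4
1 = −29 + 6·5
So 5·6 ≡ 1 (mod 29).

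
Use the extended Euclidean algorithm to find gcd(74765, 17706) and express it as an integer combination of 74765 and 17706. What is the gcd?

Euclidean algorithm:
74765 = 4·17706 + 3941
17706 = 4·3941 + 1942
3941 = 2·1942 + 57
1942 = 34·57 + 4
57 = 14·4 + 1
4 = 4·1 + 0
gcd(74765, 17706) = 1.
Back-substituting:
1 = 57 − 14·4
1 = −14·1942 + 477·57
1 = 477·3941 − 968·1942
1 = −968·17706 + 4349·3941
1 = 4349·74765 − 18364·17706
So 1 = (4349)·74765 + (-18364)·17706.

1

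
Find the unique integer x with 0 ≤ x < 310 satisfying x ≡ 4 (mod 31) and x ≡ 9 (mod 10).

Write x = 4 + 31·k. Then 31·k ≡ 9 − 4 ≡ 5 (mod 10).
Need 31⁻¹ mod 10. Extended Euclid on (10, 1):
10 = 10*1 + 0
31⁻¹ ≡ 1 (mod 10), so k ≡ 1·5 ≡ 5 (mod 10).
x = 4 + 31·5 = 159.

159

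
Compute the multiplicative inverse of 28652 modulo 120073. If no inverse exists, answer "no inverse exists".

Extended Euclidean algorithm:
120073 = 4·28652 + 5465
28652 = 5·5465 + 1327
5465 = 4·1327 + 157
1327 = 8·157 + 71
157 = 2·71 + 15
71 = 4·15 + 11
15 = 1·11 + 4
11 = 2·4 + 3
4 = 1·3 + 1
3 = 3·1 + 0
gcd = 1, so the inverse exists. Back-substitute:
1 = 4 − 3
1 = −11 + 3·4
1 = 3·15 − 4·11
1 = −4·71 + 19·15
1 = 19·157 − 42·71
1 = −42·1327 + 355·157
1 = 355·5465 − 1462·1327
1 = −1462·28652 + 7665·5465
1 = 7665·120073 − 32122·28652
So 28652·(-32122) ≡ 1 (mod 120073), and -32122 ≡ 87951 (mod 120073).

87951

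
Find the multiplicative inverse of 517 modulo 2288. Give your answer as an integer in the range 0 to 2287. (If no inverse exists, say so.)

no inverse exists

Euclidean algorithm on 2288, 517:
2288 = 4*517 + 220
517 = 2*220 + 77
220 = 2*77 + 66
77 = 1*66 + 11
66 = 6*11 + 0
The gcd is 11, not 1, hence no inverse exists.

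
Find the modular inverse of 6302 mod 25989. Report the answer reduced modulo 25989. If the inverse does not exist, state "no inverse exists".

gcd(25989, 6302) by repeated division:
25989 = 4*6302 + 781
6302 = 8*781 + 54
781 = 14*54 + 25
54 = 2*25 + 4
25 = 6*4 + 1
4 = 4*1 + 0
gcd = 1, so the inverse exists. Back-substitute:
1 = 25 − 6·4
1 = −6·54 + 13·25
1 = 13·781 − 188·54
1 = −188·6302 + 1517·781
1 = 1517·25989 − 6256·6302
So 6302·(-6256) ≡ 1 (mod 25989), and -6256 ≡ 19733 (mod 25989).

19733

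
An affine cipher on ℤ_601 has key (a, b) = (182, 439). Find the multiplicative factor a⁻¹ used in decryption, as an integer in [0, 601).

142

Apply the Euclidean algorithm to 601 and 182:
601 = 3·182 + 55
182 = 3·55 + 17
55 = 3·17 + 4
17 = 4·4 + 1
4 = 4·1 + 0
The gcd is 1. Working backward:
1 = 17 − 4·4
1 = −4·55 + 13·17
1 = 13·182 − 43·55
1 = −43·601 + 142·182
So 182·142 ≡ 1 (mod 601).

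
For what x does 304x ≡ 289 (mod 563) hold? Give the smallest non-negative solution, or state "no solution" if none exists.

188

First find gcd(304, 563):
563 = 1·304 + 259
304 = 1·259 + 45
259 = 5·45 + 34
45 = 1·34 + 11
34 = 3·11 + 1
11 = 11·1 + 0
gcd = 1, so a unique solution mod 563 exists.
Back-substitute for the Bézout coefficients:
1 = 34 − 3·11
1 = −3·45 + 4·34
1 = 4·259 − 23·45
1 = −23·304 + 27·259
1 = 27·563 − 50·304
So 304·(-50) ≡ 1 (mod 563), giving 304⁻¹ ≡ 513.
x ≡ 304⁻¹·289 ≡ 513·289 ≡ 188 (mod 563).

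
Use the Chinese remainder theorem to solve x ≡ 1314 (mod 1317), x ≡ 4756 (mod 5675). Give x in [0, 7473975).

3262206

Write x = 1314 + 1317·k. Then 1317·k ≡ 4756 − 1314 ≡ 3442 (mod 5675).
Need 1317⁻¹ mod 5675. Extended Euclid on (5675, 1317):
5675 = 4·1317 + 407
1317 = 3·407 + 96
407 = 4·96 + 23
96 = 4·23 + 4
23 = 5·4 + 3
4 = 1·3 + 1
3 = 3·1 + 0
Back-substitute:
1 = 4 − 3
1 = −23 + 6·4
1 = 6·96 − 25·23
1 = −25·407 + 106·96
1 = 106·1317 − 343·407
1 = −343·5675 + 1478·1317
1317⁻¹ ≡ 1478 (mod 5675), so k ≡ 1478·3442 ≡ 2476 (mod 5675).
x = 1314 + 1317·2476 = 3262206.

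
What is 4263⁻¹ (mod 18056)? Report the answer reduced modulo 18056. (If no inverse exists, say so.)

7895

Apply the Euclidean algorithm to 18056 and 4263:
18056 = 4×4263 + 1004
4263 = 4×1004 + 247
1004 = 4×247 + 16
247 = 15×16 + 7
16 = 2×7 + 2
7 = 3×2 + 1
2 = 2×1 + 0
gcd = 1, so the inverse exists. Back-substitute:
1 = 7 − 3·2
1 = −3·16 + 7·7
1 = 7·247 − 108·16
1 = −108·1004 + 439·247
1 = 439·4263 − 1864·1004
1 = −1864·18056 + 7895·4263
So 4263·7895 ≡ 1 (mod 18056).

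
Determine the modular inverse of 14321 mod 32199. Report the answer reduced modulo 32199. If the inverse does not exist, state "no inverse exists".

Apply the Euclidean algorithm to 32199 and 14321:
32199 = 2·14321 + 3557
14321 = 4·3557 + 93
3557 = 38·93 + 23
93 = 4·23 + 1
23 = 23·1 + 0
The gcd is 1. Working backward:
1 = 93 − 4·23
1 = −4·3557 + 153·93
1 = 153·14321 − 616·3557
1 = −616·32199 + 1385·14321
So 14321·1385 ≡ 1 (mod 32199).

1385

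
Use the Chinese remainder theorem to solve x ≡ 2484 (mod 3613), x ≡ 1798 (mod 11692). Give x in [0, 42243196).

Write x = 2484 + 3613·k. Then 3613·k ≡ 1798 − 2484 ≡ 11006 (mod 11692).
Need 3613⁻¹ mod 11692. Extended Euclid on (11692, 3613):
11692 = 3*3613 + 853
3613 = 4*853 + 201
853 = 4*201 + 49
201 = 4*49 + 5
49 = 9*5 + 4
5 = 1*4 + 1
4 = 4*1 + 0
Back-substitute:
1 = 5 − 4
1 = −49 + 10·5
1 = 10·201 − 41·49
1 = −41·853 + 174·201
1 = 174·3613 − 737·853
1 = −737·11692 + 2385·3613
3613⁻¹ ≡ 2385 (mod 11692), so k ≡ 2385·11006 ≡ 770 (mod 11692).
x = 2484 + 3613·770 = 2784494.

2784494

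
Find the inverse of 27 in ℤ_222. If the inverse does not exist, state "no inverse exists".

Compute gcd(27, 222):
222 = 8×27 + 6
27 = 4×6 + 3
6 = 2×3 + 0
Since gcd = 3 > 1, 27 is not a unit mod 222.

no inverse exists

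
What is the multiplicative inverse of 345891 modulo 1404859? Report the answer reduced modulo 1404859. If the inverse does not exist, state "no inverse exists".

Run Euclid on (1404859, 345891):
1404859 = 4×345891 + 21295
345891 = 16×21295 + 5171
21295 = 4×5171 + 611
5171 = 8×611 + 283
611 = 2×283 + 45
283 = 6×45 + 13
45 = 3×13 + 6
13 = 2×6 + 1
6 = 6×1 + 0
Since gcd(345891, 1404859) = 1, back-substitute to write 1 as a combination:
1 = 13 − 2·6
1 = −2·45 + 7·13
1 = 7·283 − 44·45
1 = −44·611 + 95·283
1 = 95·5171 − 804·611
1 = −804·21295 + 3311·5171
1 = 3311·345891 − 53780·21295
1 = −53780·1404859 + 218431·345891
So 345891·218431 ≡ 1 (mod 1404859).

218431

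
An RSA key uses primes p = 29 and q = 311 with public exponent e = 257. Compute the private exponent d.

7633

φ(n) = (p−1)(q−1) = 28·310 = 8680.
Need d with 257·d ≡ 1 (mod 8680). Apply the extended Euclidean algorithm:
8680 = 33·257 + 199
257 = 1·199 + 58
199 = 3·58 + 25
58 = 2·25 + 8
25 = 3·8 + 1
8 = 8·1 + 0
Back-substitute:
1 = 25 − 3·8
1 = −3·58 + 7·25
1 = 7·199 − 24·58
1 = −24·257 + 31·199
1 = 31·8680 − 1047·257
So 257·(-1047) ≡ 1 (mod 8680), hence d ≡ -1047 ≡ 7633 (mod 8680).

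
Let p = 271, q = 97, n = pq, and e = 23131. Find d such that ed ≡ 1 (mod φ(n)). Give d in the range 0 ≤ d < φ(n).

φ(n) = (p−1)(q−1) = 270·96 = 25920.
Need d with 23131·d ≡ 1 (mod 25920). Apply the extended Euclidean algorithm:
25920 = 1×23131 + 2789
23131 = 8×2789 + 819
2789 = 3×819 + 332
819 = 2×332 + 155
332 = 2×155 + 22
155 = 7×22 + 1
22 = 22×1 + 0
Back-substitute:
1 = 155 − 7·22
1 = −7·332 + 15·155
1 = 15·819 − 37·332
1 = −37·2789 + 126·819
1 = 126·23131 − 1045·2789
1 = −1045·25920 + 1171·23131
So 23131·1171 ≡ 1 (mod 25920), hence d = 1171.

1171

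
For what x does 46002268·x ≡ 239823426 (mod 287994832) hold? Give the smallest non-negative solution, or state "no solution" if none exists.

gcd(46002268, 287994832):
287994832 = 6*46002268 + 11981224
46002268 = 3*11981224 + 10058596
11981224 = 1*10058596 + 1922628
10058596 = 5*1922628 + 445456
1922628 = 4*445456 + 140804
445456 = 3*140804 + 23044
140804 = 6*23044 + 2540
23044 = 9*2540 + 184
2540 = 13*184 + 148
184 = 1*148 + 36
148 = 4*36 + 4
36 = 9*4 + 0
gcd = 4, but 4 ∤ 239823426, so the congruence has no solution.

no solution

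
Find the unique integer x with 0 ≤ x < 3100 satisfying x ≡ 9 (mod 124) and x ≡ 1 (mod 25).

1001

Write x = 9 + 124·k. Then 124·k ≡ 1 − 9 ≡ 17 (mod 25).
Need 124⁻¹ mod 25. Extended Euclid on (25, 24):
25 = 1·24 + 1
24 = 24·1 + 0
Back-substitute:
1 = 25 − 24
124⁻¹ ≡ 24 (mod 25), so k ≡ 24·17 ≡ 8 (mod 25).
x = 9 + 124·8 = 1001.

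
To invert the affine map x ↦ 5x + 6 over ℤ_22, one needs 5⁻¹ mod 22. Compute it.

9

Run Euclid on (22, 5):
22 = 4*5 + 2
5 = 2*2 + 1
2 = 2*1 + 0
gcd = 1, so the inverse exists. Back-substitute:
1 = 5 − 2·2
1 = −2·22 + 9·5
So 5·9 ≡ 1 (mod 22).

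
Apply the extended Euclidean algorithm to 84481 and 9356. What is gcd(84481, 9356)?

Apply Euclid's algorithm to 84481 and 9356:
84481 = 9×9356 + 277
9356 = 33×277 + 215
277 = 1×215 + 62
215 = 3×62 + 29
62 = 2×29 + 4
29 = 7×4 + 1
4 = 4×1 + 0
gcd(84481, 9356) = 1.
Express as a combination:
1 = 29 − 7·4
1 = −7·62 + 15·29
1 = 15·215 − 52·62
1 = −52·277 + 67·215
1 = 67·9356 − 2263·277
1 = −2263·84481 + 20434·9356
So 1 = (-2263)·84481 + (20434)·9356.

1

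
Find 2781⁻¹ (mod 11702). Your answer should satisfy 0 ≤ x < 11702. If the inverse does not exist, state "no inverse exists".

8159

Apply the Euclidean algorithm to 11702 and 2781:
11702 = 4·2781 + 578
2781 = 4·578 + 469
578 = 1·469 + 109
469 = 4·109 + 33
109 = 3·33 + 10
33 = 3·10 + 3
10 = 3·3 + 1
3 = 3·1 + 0
Since gcd(2781, 11702) = 1, back-substitute to write 1 as a combination:
1 = 10 − 3·3
1 = −3·33 + 10·10
1 = 10·109 − 33·33
1 = −33·469 + 142·109
1 = 142·578 − 175·469
1 = −175·2781 + 842·578
1 = 842·11702 − 3543·2781
So 2781·(-3543) ≡ 1 (mod 11702), and -3543 ≡ 8159 (mod 11702).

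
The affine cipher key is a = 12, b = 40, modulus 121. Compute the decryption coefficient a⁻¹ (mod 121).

Run Euclid on (121, 12):
121 = 10×12 + 1
12 = 12×1 + 0
The gcd is 1. Working backward:
1 = 121 − 10·12
Hence 12⁻¹ ≡ -10 ≡ 111 (mod 121).

111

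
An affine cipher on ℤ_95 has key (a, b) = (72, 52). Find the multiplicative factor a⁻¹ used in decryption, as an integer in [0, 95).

Run Euclid on (95, 72):
95 = 1·72 + 23
72 = 3·23 + 3
23 = 7·3 + 2
3 = 1·2 + 1
2 = 2·1 + 0
gcd = 1, so the inverse exists. Back-substitute:
1 = 3 − 2
1 = −23 + 8·3
1 = 8·72 − 25·23
1 = −25·95 + 33·72
So 72·33 ≡ 1 (mod 95).

33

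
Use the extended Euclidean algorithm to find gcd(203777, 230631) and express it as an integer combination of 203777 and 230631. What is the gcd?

1

Repeated division:
230631 = 1×203777 + 26854
203777 = 7×26854 + 15799
26854 = 1×15799 + 11055
15799 = 1×11055 + 4744
11055 = 2×4744 + 1567
4744 = 3×1567 + 43
1567 = 36×43 + 19
43 = 2×19 + 5
19 = 3×5 + 4
5 = 1×4 + 1
4 = 4×1 + 0
gcd(203777, 230631) = 1.
Working backward:
1 = 5 − 4
1 = −19 + 4·5
1 = 4·43 − 9·19
1 = −9·1567 + 328·43
1 = 328·4744 − 993·1567
1 = −993·11055 + 2314·4744
1 = 2314·15799 − 3307·11055
1 = −3307·26854 + 5621·15799
1 = 5621·203777 − 42654·26854
1 = −42654·230631 + 48275·203777
So 1 = (-42654)·230631 + (48275)·203777.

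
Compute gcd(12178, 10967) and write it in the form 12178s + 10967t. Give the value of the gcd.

Repeated division:
12178 = 1·10967 + 1211
10967 = 9·1211 + 68
1211 = 17·68 + 55
68 = 1·55 + 13
55 = 4·13 + 3
13 = 4·3 + 1
3 = 3·1 + 0
gcd(12178, 10967) = 1.
Express as a combination:
1 = 13 − 4·3
1 = −4·55 + 17·13
1 = 17·68 − 21·55
1 = −21·1211 + 374·68
1 = 374·10967 − 3387·1211
1 = −3387·12178 + 3761·10967
So 1 = (-3387)·12178 + (3761)·10967.

1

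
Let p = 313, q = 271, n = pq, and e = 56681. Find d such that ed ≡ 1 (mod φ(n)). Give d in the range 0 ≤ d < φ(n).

φ(n) = (p−1)(q−1) = 312·270 = 84240.
Need d with 56681·d ≡ 1 (mod 84240). Apply the extended Euclidean algorithm:
84240 = 1·56681 + 27559
56681 = 2·27559 + 1563
27559 = 17·1563 + 988
1563 = 1·988 + 575
988 = 1·575 + 413
575 = 1·413 + 162
413 = 2·162 + 89
162 = 1·89 + 73
89 = 1·73 + 16
73 = 4·16 + 9
16 = 1·9 + 7
9 = 1·7 + 2
7 = 3·2 + 1
2 = 2·1 + 0
Back-substitute:
1 = 7 − 3·2
1 = −3·9 + 4·7
1 = 4·16 − 7·9
1 = −7·73 + 32·16
1 = 32·89 − 39·73
1 = −39·162 + 71·89
1 = 71·413 − 181·162
1 = −181·575 + 252·413
1 = 252·988 − 433·575
1 = −433·1563 + 685·988
1 = 685·27559 − 12078·1563
1 = −12078·56681 + 24841·27559
1 = 24841·84240 − 36919·56681
So 56681·(-36919) ≡ 1 (mod 84240), hence d ≡ -36919 ≡ 47321 (mod 84240).

47321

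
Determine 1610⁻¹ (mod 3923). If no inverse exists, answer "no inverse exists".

Apply the Euclidean algorithm to 3923 and 1610:
3923 = 2*1610 + 703
1610 = 2*703 + 204
703 = 3*204 + 91
204 = 2*91 + 22
91 = 4*22 + 3
22 = 7*3 + 1
3 = 3*1 + 0
The gcd is 1. Working backward:
1 = 22 − 7·3
1 = −7·91 + 29·22
1 = 29·204 − 65·91
1 = −65·703 + 224·204
1 = 224·1610 − 513·703
1 = −513·3923 + 1250·1610
So 1610·1250 ≡ 1 (mod 3923).

1250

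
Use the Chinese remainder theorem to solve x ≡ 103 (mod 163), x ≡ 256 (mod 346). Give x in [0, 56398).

28628

Write x = 103 + 163·k. Then 163·k ≡ 256 − 103 ≡ 153 (mod 346).
Need 163⁻¹ mod 346. Extended Euclid on (346, 163):
346 = 2*163 + 20
163 = 8*20 + 3
20 = 6*3 + 2
3 = 1*2 + 1
2 = 2*1 + 0
Back-substitute:
1 = 3 − 2
1 = −20 + 7·3
1 = 7·163 − 57·20
1 = −57·346 + 121·163
163⁻¹ ≡ 121 (mod 346), so k ≡ 121·153 ≡ 175 (mod 346).
x = 103 + 163·175 = 28628.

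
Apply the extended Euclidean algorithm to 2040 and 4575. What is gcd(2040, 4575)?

15

Euclidean algorithm:
4575 = 2·2040 + 495
2040 = 4·495 + 60
495 = 8·60 + 15
60 = 4·15 + 0
gcd(2040, 4575) = 15.
Express as a combination:
15 = 495 − 8·60
15 = −8·2040 + 33·495
15 = 33·4575 − 74·2040
So 15 = (33)·4575 + (-74)·2040.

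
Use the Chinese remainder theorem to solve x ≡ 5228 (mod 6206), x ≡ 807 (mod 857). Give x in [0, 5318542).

Write x = 5228 + 6206·k. Then 6206·k ≡ 807 − 5228 ≡ 721 (mod 857).
Need 6206⁻¹ mod 857. Extended Euclid on (857, 207):
857 = 4·207 + 29
207 = 7·29 + 4
29 = 7·4 + 1
4 = 4·1 + 0
Back-substitute:
1 = 29 − 7·4
1 = −7·207 + 50·29
1 = 50·857 − 207·207
6206⁻¹ ≡ 650 (mod 857), so k ≡ 650·721 ≡ 728 (mod 857).
x = 5228 + 6206·728 = 4523196.

4523196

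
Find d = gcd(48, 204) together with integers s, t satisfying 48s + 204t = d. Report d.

Repeated division:
204 = 4*48 + 12
48 = 4*12 + 0
gcd(48, 204) = 12.
Back-substituting:
12 = 204 − 4·48
So 12 = (1)·204 + (-4)·48.

12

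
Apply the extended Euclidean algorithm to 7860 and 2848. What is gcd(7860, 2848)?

Repeated division:
7860 = 2×2848 + 2164
2848 = 1×2164 + 684
2164 = 3×684 + 112
684 = 6×112 + 12
112 = 9×12 + 4
12 = 3×4 + 0
gcd(7860, 2848) = 4.
Working backward:
4 = 112 − 9·12
4 = −9·684 + 55·112
4 = 55·2164 − 174·684
4 = −174·2848 + 229·2164
4 = 229·7860 − 632·2848
So 4 = (229)·7860 + (-632)·2848.

4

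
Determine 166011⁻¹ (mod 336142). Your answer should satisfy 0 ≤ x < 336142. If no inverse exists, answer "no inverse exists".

Run Euclid on (336142, 166011):
336142 = 2*166011 + 4120
166011 = 40*4120 + 1211
4120 = 3*1211 + 487
1211 = 2*487 + 237
487 = 2*237 + 13
237 = 18*13 + 3
13 = 4*3 + 1
3 = 3*1 + 0
gcd = 1, so the inverse exists. Back-substitute:
1 = 13 − 4·3
1 = −4·237 + 73·13
1 = 73·487 − 150·237
1 = −150·1211 + 373·487
1 = 373·4120 − 1269·1211
1 = −1269·166011 + 51133·4120
1 = 51133·336142 − 103535·166011
Hence 166011⁻¹ ≡ -103535 ≡ 232607 (mod 336142).

232607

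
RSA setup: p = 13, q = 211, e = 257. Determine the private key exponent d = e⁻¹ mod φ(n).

φ(n) = (p−1)(q−1) = 12·210 = 2520.
Need d with 257·d ≡ 1 (mod 2520). Apply the extended Euclidean algorithm:
2520 = 9·257 + 207
257 = 1·207 + 50
207 = 4·50 + 7
50 = 7·7 + 1
7 = 7·1 + 0
Back-substitute:
1 = 50 − 7·7
1 = −7·207 + 29·50
1 = 29·257 − 36·207
1 = −36·2520 + 353·257
So 257·353 ≡ 1 (mod 2520), hence d = 353.

353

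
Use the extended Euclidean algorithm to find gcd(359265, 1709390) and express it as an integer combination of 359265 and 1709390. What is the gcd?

5

Apply Euclid's algorithm to 1709390 and 359265:
1709390 = 4×359265 + 272330
359265 = 1×272330 + 86935
272330 = 3×86935 + 11525
86935 = 7×11525 + 6260
11525 = 1×6260 + 5265
6260 = 1×5265 + 995
5265 = 5×995 + 290
995 = 3×290 + 125
290 = 2×125 + 40
125 = 3×40 + 5
40 = 8×5 + 0
gcd(359265, 1709390) = 5.
Back-substituting:
5 = 125 − 3·40
5 = −3·290 + 7·125
5 = 7·995 − 24·290
5 = −24·5265 + 127·995
5 = 127·6260 − 151·5265
5 = −151·11525 + 278·6260
5 = 278·86935 − 2097·11525
5 = −2097·272330 + 6569·86935
5 = 6569·359265 − 8666·272330
5 = −8666·1709390 + 41233·359265
So 5 = (-8666)·1709390 + (41233)·359265.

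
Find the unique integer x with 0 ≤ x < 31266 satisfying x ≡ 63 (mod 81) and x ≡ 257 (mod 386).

9135

Write x = 63 + 81·k. Then 81·k ≡ 257 − 63 ≡ 194 (mod 386).
Need 81⁻¹ mod 386. Extended Euclid on (386, 81):
386 = 4·81 + 62
81 = 1·62 + 19
62 = 3·19 + 5
19 = 3·5 + 4
5 = 1·4 + 1
4 = 4·1 + 0
Back-substitute:
1 = 5 − 4
1 = −19 + 4·5
1 = 4·62 − 13·19
1 = −13·81 + 17·62
1 = 17·386 − 81·81
81⁻¹ ≡ 305 (mod 386), so k ≡ 305·194 ≡ 112 (mod 386).
x = 63 + 81·112 = 9135.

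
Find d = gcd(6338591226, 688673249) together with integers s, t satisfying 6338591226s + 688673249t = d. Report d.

Apply Euclid's algorithm to 6338591226 and 688673249:
6338591226 = 9×688673249 + 140531985
688673249 = 4×140531985 + 126545309
140531985 = 1×126545309 + 13986676
126545309 = 9×13986676 + 665225
13986676 = 21×665225 + 16951
665225 = 39×16951 + 4136
16951 = 4×4136 + 407
4136 = 10×407 + 66
407 = 6×66 + 11
66 = 6×11 + 0
gcd(6338591226, 688673249) = 11.
Back-substituting:
11 = 407 − 6·66
11 = −6·4136 + 61·407
11 = 61·16951 − 250·4136
11 = −250·665225 + 9811·16951
11 = 9811·13986676 − 206281·665225
11 = −206281·126545309 + 1866340·13986676
11 = 1866340·140531985 − 2072621·126545309
11 = −2072621·688673249 + 10156824·140531985
11 = 10156824·6338591226 − 93484037·688673249
So 11 = (10156824)·6338591226 + (-93484037)·688673249.

11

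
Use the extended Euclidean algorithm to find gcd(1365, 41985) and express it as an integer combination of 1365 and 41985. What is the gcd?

Repeated division:
41985 = 30*1365 + 1035
1365 = 1*1035 + 330
1035 = 3*330 + 45
330 = 7*45 + 15
45 = 3*15 + 0
gcd(1365, 41985) = 15.
Working backward:
15 = 330 − 7·45
15 = −7·1035 + 22·330
15 = 22·1365 − 29·1035
15 = −29·41985 + 892·1365
So 15 = (-29)·41985 + (892)·1365.

15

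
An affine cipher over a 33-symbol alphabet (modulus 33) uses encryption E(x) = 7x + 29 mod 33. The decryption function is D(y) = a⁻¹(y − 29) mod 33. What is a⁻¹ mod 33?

gcd(33, 7) by repeated division:
33 = 4*7 + 5
7 = 1*5 + 2
5 = 2*2 + 1
2 = 2*1 + 0
Since gcd(7, 33) = 1, back-substitute to write 1 as a combination:
1 = 5 − 2·2
1 = −2·7 + 3·5
1 = 3·33 − 14·7
So 7·(-14) ≡ 1 (mod 33), and -14 ≡ 19 (mod 33).

19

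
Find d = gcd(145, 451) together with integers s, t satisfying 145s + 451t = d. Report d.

Repeated division:
451 = 3*145 + 16
145 = 9*16 + 1
16 = 16*1 + 0
gcd(145, 451) = 1.
Working backward:
1 = 145 − 9·16
1 = −9·451 + 28·145
So 1 = (-9)·451 + (28)·145.

1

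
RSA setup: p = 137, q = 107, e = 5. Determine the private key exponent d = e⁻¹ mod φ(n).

11533

φ(n) = (p−1)(q−1) = 136·106 = 14416.
Need d with 5·d ≡ 1 (mod 14416). Apply the extended Euclidean algorithm:
14416 = 2883·5 + 1
5 = 5·1 + 0
Back-substitute:
1 = 14416 − 2883·5
So 5·(-2883) ≡ 1 (mod 14416), hence d ≡ -2883 ≡ 11533 (mod 14416).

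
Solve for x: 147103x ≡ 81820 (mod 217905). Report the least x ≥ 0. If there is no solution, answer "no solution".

First find gcd(147103, 217905):
217905 = 1*147103 + 70802
147103 = 2*70802 + 5499
70802 = 12*5499 + 4814
5499 = 1*4814 + 685
4814 = 7*685 + 19
685 = 36*19 + 1
19 = 19*1 + 0
gcd = 1, so a unique solution mod 217905 exists.
Back-substitute for the Bézout coefficients:
1 = 685 − 36·19
1 = −36·4814 + 253·685
1 = 253·5499 − 289·4814
1 = −289·70802 + 3721·5499
1 = 3721·147103 − 7731·70802
1 = −7731·217905 + 11452·147103
So 147103·(11452) ≡ 1 (mod 217905), giving 147103⁻¹ ≡ 11452.
x ≡ 147103⁻¹·81820 ≡ 11452·81820 ≡ 11140 (mod 217905).

11140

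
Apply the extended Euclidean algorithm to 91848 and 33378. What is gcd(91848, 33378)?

Repeated division:
91848 = 2·33378 + 25092
33378 = 1·25092 + 8286
25092 = 3·8286 + 234
8286 = 35·234 + 96
234 = 2·96 + 42
96 = 2·42 + 12
42 = 3·12 + 6
12 = 2·6 + 0
gcd(91848, 33378) = 6.
Working backward:
6 = 42 − 3·12
6 = −3·96 + 7·42
6 = 7·234 − 17·96
6 = −17·8286 + 602·234
6 = 602·25092 − 1823·8286
6 = −1823·33378 + 2425·25092
6 = 2425·91848 − 6673·33378
So 6 = (2425)·91848 + (-6673)·33378.

6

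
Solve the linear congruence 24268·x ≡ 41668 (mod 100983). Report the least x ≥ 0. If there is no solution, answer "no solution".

65515

First find gcd(24268, 100983):
100983 = 4*24268 + 3911
24268 = 6*3911 + 802
3911 = 4*802 + 703
802 = 1*703 + 99
703 = 7*99 + 10
99 = 9*10 + 9
10 = 1*9 + 1
9 = 9*1 + 0
gcd = 1, so a unique solution mod 100983 exists.
Back-substitute for the Bézout coefficients:
1 = 10 − 9
1 = −99 + 10·10
1 = 10·703 − 71·99
1 = −71·802 + 81·703
1 = 81·3911 − 395·802
1 = −395·24268 + 2451·3911
1 = 2451·100983 − 10199·24268
So 24268·(-10199) ≡ 1 (mod 100983), giving 24268⁻¹ ≡ 90784.
x ≡ 24268⁻¹·41668 ≡ 90784·41668 ≡ 65515 (mod 100983).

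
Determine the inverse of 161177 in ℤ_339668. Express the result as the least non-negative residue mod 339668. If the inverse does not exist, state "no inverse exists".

102897

Apply the Euclidean algorithm to 339668 and 161177:
339668 = 2·161177 + 17314
161177 = 9·17314 + 5351
17314 = 3·5351 + 1261
5351 = 4·1261 + 307
1261 = 4·307 + 33
307 = 9·33 + 10
33 = 3·10 + 3
10 = 3·3 + 1
3 = 3·1 + 0
The gcd is 1. Working backward:
1 = 10 − 3·3
1 = −3·33 + 10·10
1 = 10·307 − 93·33
1 = −93·1261 + 382·307
1 = 382·5351 − 1621·1261
1 = −1621·17314 + 5245·5351
1 = 5245·161177 − 48826·17314
1 = −48826·339668 + 102897·161177
So 161177·102897 ≡ 1 (mod 339668).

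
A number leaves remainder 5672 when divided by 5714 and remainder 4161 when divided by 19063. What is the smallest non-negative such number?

Write x = 5672 + 5714·k. Then 5714·k ≡ 4161 − 5672 ≡ 17552 (mod 19063).
Need 5714⁻¹ mod 19063. Extended Euclid on (19063, 5714):
19063 = 3*5714 + 1921
5714 = 2*1921 + 1872
1921 = 1*1872 + 49
1872 = 38*49 + 10
49 = 4*10 + 9
10 = 1*9 + 1
9 = 9*1 + 0
Back-substitute:
1 = 10 − 9
1 = −49 + 5·10
1 = 5·1872 − 191·49
1 = −191·1921 + 196·1872
1 = 196·5714 − 583·1921
1 = −583·19063 + 1945·5714
5714⁻¹ ≡ 1945 (mod 19063), so k ≡ 1945·17552 ≡ 15870 (mod 19063).
x = 5672 + 5714·15870 = 90686852.

90686852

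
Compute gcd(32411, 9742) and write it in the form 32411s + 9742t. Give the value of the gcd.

Euclidean algorithm:
32411 = 3*9742 + 3185
9742 = 3*3185 + 187
3185 = 17*187 + 6
187 = 31*6 + 1
6 = 6*1 + 0
gcd(32411, 9742) = 1.
Working backward:
1 = 187 − 31·6
1 = −31·3185 + 528·187
1 = 528·9742 − 1615·3185
1 = −1615·32411 + 5373·9742
So 1 = (-1615)·32411 + (5373)·9742.

1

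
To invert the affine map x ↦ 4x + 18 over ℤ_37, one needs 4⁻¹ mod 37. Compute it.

Run Euclid on (37, 4):
37 = 9*4 + 1
4 = 4*1 + 0
The gcd is 1. Working backward:
1 = 37 − 9·4
So 4·(-9) ≡ 1 (mod 37), and -9 ≡ 28 (mod 37).

28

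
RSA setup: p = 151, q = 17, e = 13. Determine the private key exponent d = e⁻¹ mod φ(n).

1477

φ(n) = (p−1)(q−1) = 150·16 = 2400.
Need d with 13·d ≡ 1 (mod 2400). Apply the extended Euclidean algorithm:
2400 = 184*13 + 8
13 = 1*8 + 5
8 = 1*5 + 3
5 = 1*3 + 2
3 = 1*2 + 1
2 = 2*1 + 0
Back-substitute:
1 = 3 − 2
1 = −5 + 2·3
1 = 2·8 − 3·5
1 = −3·13 + 5·8
1 = 5·2400 − 923·13
So 13·(-923) ≡ 1 (mod 2400), hence d ≡ -923 ≡ 1477 (mod 2400).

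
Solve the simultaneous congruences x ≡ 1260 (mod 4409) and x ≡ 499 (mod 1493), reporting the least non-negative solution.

Write x = 1260 + 4409·k. Then 4409·k ≡ 499 − 1260 ≡ 732 (mod 1493).
Need 4409⁻¹ mod 1493. Extended Euclid on (1493, 1423):
1493 = 1·1423 + 70
1423 = 20·70 + 23
70 = 3·23 + 1
23 = 23·1 + 0
Back-substitute:
1 = 70 − 3·23
1 = −3·1423 + 61·70
1 = 61·1493 − 64·1423
4409⁻¹ ≡ 1429 (mod 1493), so k ≡ 1429·732 ≡ 928 (mod 1493).
x = 1260 + 4409·928 = 4092812.

4092812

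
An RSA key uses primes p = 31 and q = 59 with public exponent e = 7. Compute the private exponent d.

φ(n) = (p−1)(q−1) = 30·58 = 1740.
Need d with 7·d ≡ 1 (mod 1740). Apply the extended Euclidean algorithm:
1740 = 248*7 + 4
7 = 1*4 + 3
4 = 1*3 + 1
3 = 3*1 + 0
Back-substitute:
1 = 4 − 3
1 = −7 + 2·4
1 = 2·1740 − 497·7
So 7·(-497) ≡ 1 (mod 1740), hence d ≡ -497 ≡ 1243 (mod 1740).

1243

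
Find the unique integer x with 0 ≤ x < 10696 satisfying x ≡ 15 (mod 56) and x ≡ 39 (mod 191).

Write x = 15 + 56·k. Then 56·k ≡ 39 − 15 ≡ 24 (mod 191).
Need 56⁻¹ mod 191. Extended Euclid on (191, 56):
191 = 3×56 + 23
56 = 2×23 + 10
23 = 2×10 + 3
10 = 3×3 + 1
3 = 3×1 + 0
Back-substitute:
1 = 10 − 3·3
1 = −3·23 + 7·10
1 = 7·56 − 17·23
1 = −17·191 + 58·56
56⁻¹ ≡ 58 (mod 191), so k ≡ 58·24 ≡ 55 (mod 191).
x = 15 + 56·55 = 3095.

3095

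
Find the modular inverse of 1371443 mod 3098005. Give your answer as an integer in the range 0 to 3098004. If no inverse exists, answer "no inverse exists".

3020607

gcd(3098005, 1371443) by repeated division:
3098005 = 2·1371443 + 355119
1371443 = 3·355119 + 306086
355119 = 1·306086 + 49033
306086 = 6·49033 + 11888
49033 = 4·11888 + 1481
11888 = 8·1481 + 40
1481 = 37·40 + 1
40 = 40·1 + 0
The gcd is 1. Working backward:
1 = 1481 − 37·40
1 = −37·11888 + 297·1481
1 = 297·49033 − 1225·11888
1 = −1225·306086 + 7647·49033
1 = 7647·355119 − 8872·306086
1 = −8872·1371443 + 34263·355119
1 = 34263·3098005 − 77398·1371443
Hence 1371443⁻¹ ≡ -77398 ≡ 3020607 (mod 3098005).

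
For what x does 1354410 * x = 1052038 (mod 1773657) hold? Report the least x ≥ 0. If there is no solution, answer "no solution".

gcd(1354410, 1773657):
1773657 = 1·1354410 + 419247
1354410 = 3·419247 + 96669
419247 = 4·96669 + 32571
96669 = 2·32571 + 31527
32571 = 1·31527 + 1044
31527 = 30·1044 + 207
1044 = 5·207 + 9
207 = 23·9 + 0
gcd = 9, but 9 ∤ 1052038, so the congruence has no solution.

no solution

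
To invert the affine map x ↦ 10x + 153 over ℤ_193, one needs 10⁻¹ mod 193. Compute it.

58

gcd(193, 10) by repeated division:
193 = 19·10 + 3
10 = 3·3 + 1
3 = 3·1 + 0
gcd = 1, so the inverse exists. Back-substitute:
1 = 10 − 3·3
1 = −3·193 + 58·10
So 10·58 ≡ 1 (mod 193).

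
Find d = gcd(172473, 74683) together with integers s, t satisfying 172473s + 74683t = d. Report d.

Euclidean algorithm:
172473 = 2*74683 + 23107
74683 = 3*23107 + 5362
23107 = 4*5362 + 1659
5362 = 3*1659 + 385
1659 = 4*385 + 119
385 = 3*119 + 28
119 = 4*28 + 7
28 = 4*7 + 0
gcd(172473, 74683) = 7.
Back-substituting:
7 = 119 − 4·28
7 = −4·385 + 13·119
7 = 13·1659 − 56·385
7 = −56·5362 + 181·1659
7 = 181·23107 − 780·5362
7 = −780·74683 + 2521·23107
7 = 2521·172473 − 5822·74683
So 7 = (2521)·172473 + (-5822)·74683.

7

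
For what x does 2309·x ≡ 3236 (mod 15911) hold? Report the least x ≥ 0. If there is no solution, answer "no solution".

2868

First find gcd(2309, 15911):
15911 = 6·2309 + 2057
2309 = 1·2057 + 252
2057 = 8·252 + 41
252 = 6·41 + 6
41 = 6·6 + 5
6 = 1·5 + 1
5 = 5·1 + 0
gcd = 1, so a unique solution mod 15911 exists.
Back-substitute for the Bézout coefficients:
1 = 6 − 5
1 = −41 + 7·6
1 = 7·252 − 43·41
1 = −43·2057 + 351·252
1 = 351·2309 − 394·2057
1 = −394·15911 + 2715·2309
So 2309·(2715) ≡ 1 (mod 15911), giving 2309⁻¹ ≡ 2715.
x ≡ 2309⁻¹·3236 ≡ 2715·3236 ≡ 2868 (mod 15911).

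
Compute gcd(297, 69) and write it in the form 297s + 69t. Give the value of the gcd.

3

Euclidean algorithm:
297 = 4×69 + 21
69 = 3×21 + 6
21 = 3×6 + 3
6 = 2×3 + 0
gcd(297, 69) = 3.
Express as a combination:
3 = 21 − 3·6
3 = −3·69 + 10·21
3 = 10·297 − 43·69
So 3 = (10)·297 + (-43)·69.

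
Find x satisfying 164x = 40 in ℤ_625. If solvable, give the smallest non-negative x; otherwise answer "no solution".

First find gcd(164, 625):
625 = 3·164 + 133
164 = 1·133 + 31
133 = 4·31 + 9
31 = 3·9 + 4
9 = 2·4 + 1
4 = 4·1 + 0
gcd = 1, so a unique solution mod 625 exists.
Back-substitute for the Bézout coefficients:
1 = 9 − 2·4
1 = −2·31 + 7·9
1 = 7·133 − 30·31
1 = −30·164 + 37·133
1 = 37·625 − 141·164
So 164·(-141) ≡ 1 (mod 625), giving 164⁻¹ ≡ 484.
x ≡ 164⁻¹·40 ≡ 484·40 ≡ 610 (mod 625).

610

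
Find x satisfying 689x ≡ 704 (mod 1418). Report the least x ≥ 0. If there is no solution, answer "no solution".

532

First find gcd(689, 1418):
1418 = 2*689 + 40
689 = 17*40 + 9
40 = 4*9 + 4
9 = 2*4 + 1
4 = 4*1 + 0
gcd = 1, so a unique solution mod 1418 exists.
Back-substitute for the Bézout coefficients:
1 = 9 − 2·4
1 = −2·40 + 9·9
1 = 9·689 − 155·40
1 = −155·1418 + 319·689
So 689·(319) ≡ 1 (mod 1418), giving 689⁻¹ ≡ 319.
x ≡ 689⁻¹·704 ≡ 319·704 ≡ 532 (mod 1418).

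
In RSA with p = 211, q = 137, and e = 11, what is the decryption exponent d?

φ(n) = (p−1)(q−1) = 210·136 = 28560.
Need d with 11·d ≡ 1 (mod 28560). Apply the extended Euclidean algorithm:
28560 = 2596·11 + 4
11 = 2·4 + 3
4 = 1·3 + 1
3 = 3·1 + 0
Back-substitute:
1 = 4 − 3
1 = −11 + 3·4
1 = 3·28560 − 7789·11
So 11·(-7789) ≡ 1 (mod 28560), hence d ≡ -7789 ≡ 20771 (mod 28560).

20771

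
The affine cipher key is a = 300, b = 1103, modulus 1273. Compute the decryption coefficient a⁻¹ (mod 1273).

Run Euclid on (1273, 300):
1273 = 4*300 + 73
300 = 4*73 + 8
73 = 9*8 + 1
8 = 8*1 + 0
Since gcd(300, 1273) = 1, back-substitute to write 1 as a combination:
1 = 73 − 9·8
1 = −9·300 + 37·73
1 = 37·1273 − 157·300
Thus 300·(-157) ≡ 1 (mod 1273); reducing, -157 mod 1273 = 1116.

1116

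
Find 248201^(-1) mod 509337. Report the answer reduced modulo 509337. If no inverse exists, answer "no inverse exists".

351476

gcd(509337, 248201) by repeated division:
509337 = 2*248201 + 12935
248201 = 19*12935 + 2436
12935 = 5*2436 + 755
2436 = 3*755 + 171
755 = 4*171 + 71
171 = 2*71 + 29
71 = 2*29 + 13
29 = 2*13 + 3
13 = 4*3 + 1
3 = 3*1 + 0
gcd = 1, so the inverse exists. Back-substitute:
1 = 13 − 4·3
1 = −4·29 + 9·13
1 = 9·71 − 22·29
1 = −22·171 + 53·71
1 = 53·755 − 234·171
1 = −234·2436 + 755·755
1 = 755·12935 − 4009·2436
1 = −4009·248201 + 76926·12935
1 = 76926·509337 − 157861·248201
Hence 248201⁻¹ ≡ -157861 ≡ 351476 (mod 509337).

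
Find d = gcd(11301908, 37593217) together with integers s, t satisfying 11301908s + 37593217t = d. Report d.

Repeated division:
37593217 = 3*11301908 + 3687493
11301908 = 3*3687493 + 239429
3687493 = 15*239429 + 96058
239429 = 2*96058 + 47313
96058 = 2*47313 + 1432
47313 = 33*1432 + 57
1432 = 25*57 + 7
57 = 8*7 + 1
7 = 7*1 + 0
gcd(11301908, 37593217) = 1.
Back-substituting:
1 = 57 − 8·7
1 = −8·1432 + 201·57
1 = 201·47313 − 6641·1432
1 = −6641·96058 + 13483·47313
1 = 13483·239429 − 33607·96058
1 = −33607·3687493 + 517588·239429
1 = 517588·11301908 − 1586371·3687493
1 = −1586371·37593217 + 5276701·11301908
So 1 = (-1586371)·37593217 + (5276701)·11301908.

1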